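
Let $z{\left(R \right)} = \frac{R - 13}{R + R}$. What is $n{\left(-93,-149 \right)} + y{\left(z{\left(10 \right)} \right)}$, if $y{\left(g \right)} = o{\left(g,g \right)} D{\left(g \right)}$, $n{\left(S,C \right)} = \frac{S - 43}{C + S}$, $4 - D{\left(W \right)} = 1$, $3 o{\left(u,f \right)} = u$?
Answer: $\frac{997}{2420} \approx 0.41198$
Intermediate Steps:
$z{\left(R \right)} = \frac{-13 + R}{2 R}$
$o{\left(u,f \right)} = \frac{u}{3}$
$D{\left(W \right)} = 3$ ($D{\left(W \right)} = 4 - 1 = 3$)
$n{\left(S,C \right)} = \frac{-43 + S}{C + S}$
$y{\left(g \right)} = g$ ($y{\left(g \right)} = \frac{g}{3} \cdot 3 = g$)
$n{\left(-93,-149 \right)} + y{\left(z{\left(10 \right)} \right)} = \frac{-43 - 93}{-149 - 93} + \frac{-13 + 10}{2 \cdot 10} = \frac{1}{-242} \left(-136\right) + \frac{1}{2} \cdot \frac{1}{10} \left(-3\right) = \left(- \frac{1}{242}\right) \left(-136\right) - \frac{3}{20} = \frac{68}{121} - \frac{3}{20} = \frac{997}{2420}$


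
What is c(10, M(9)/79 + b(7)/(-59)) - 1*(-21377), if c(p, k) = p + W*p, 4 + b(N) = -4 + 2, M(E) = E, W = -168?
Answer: 19707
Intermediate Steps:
b(N) = -6 (b(N) = -4 + (-4 + 2) = -4 - 2 = -6)
c(p, k) = -167*p (c(p, k) = p - 168*p = -167*p)
c(10, M(9)/79 + b(7)/(-59)) - 1*(-21377) = -167*10 - 1*(-21377) = -1670 + 21377 = 19707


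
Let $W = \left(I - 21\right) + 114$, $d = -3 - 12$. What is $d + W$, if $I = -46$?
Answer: $32$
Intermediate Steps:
$d = -15$ ($d = -3 - 12 = -15$)
$W = 47$ ($W = \left(-46 - 21\right) + 114 = -67 + 114 = 47$)
$d + W = -15 + 47 = 32$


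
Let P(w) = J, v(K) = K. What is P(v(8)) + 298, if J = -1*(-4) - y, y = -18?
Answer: 320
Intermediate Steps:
J = 22 (J = -1*(-4) - 1*(-18) = 4 + 18 = 22)
P(w) = 22
P(v(8)) + 298 = 22 + 298 = 320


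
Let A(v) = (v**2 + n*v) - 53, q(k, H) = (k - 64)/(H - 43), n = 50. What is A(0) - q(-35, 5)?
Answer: -2113/38 ≈ -55.605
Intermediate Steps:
q(k, H) = (-64 + k)/(-43 + H)
A(v) = -53 + v**2 + 50*v (A(v) = (v**2 + 50*v) - 53 = -53 + v**2 + 50*v)
A(0) - q(-35, 5) = (-53 + 0**2 + 50*0) - (-64 - 35)/(-43 + 5) = (-53 + 0 + 0) - (-99)/(-38) = -53 - (-1)*(-99)/38 = -53 - 1*99/38 = -53 - 99/38 = -2113/38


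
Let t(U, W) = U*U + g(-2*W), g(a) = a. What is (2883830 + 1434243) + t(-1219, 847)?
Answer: 5802340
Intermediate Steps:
t(U, W) = U² - 2*W (t(U, W) = U*U - 2*W = U² - 2*W)
(2883830 + 1434243) + t(-1219, 847) = (2883830 + 1434243) + ((-1219)² - 2*847) = 4318073 + (1485961 - 1694) = 4318073 + 1484267 = 5802340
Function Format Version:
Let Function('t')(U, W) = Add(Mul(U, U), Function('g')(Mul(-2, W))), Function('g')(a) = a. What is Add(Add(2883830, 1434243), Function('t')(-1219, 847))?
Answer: 5802340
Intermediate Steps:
Function('t')(U, W) = Add(Pow(U, 2), Mul(-2, W)) (Function('t')(U, W) = Add(Mul(U, U), Mul(-2, W)) = Add(Pow(U, 2), Mul(-2, W)))
Add(Add(2883830, 1434243), Function('t')(-1219, 847)) = Add(Add(2883830, 1434243), Add(Pow(-1219, 2), Mul(-2, 847))) = Add(4318073, Add(1485961, -1694)) = Add(4318073, 1484267) = 5802340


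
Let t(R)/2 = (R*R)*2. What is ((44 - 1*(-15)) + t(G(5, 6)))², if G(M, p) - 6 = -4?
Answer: 5625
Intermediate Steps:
G(M, p) = 2 (G(M, p) = 6 - 4 = 2)
t(R) = 4*R² (t(R) = 2*((R*R)*2) = 2*(R²*2) = 2*(2*R²) = 4*R²)
((44 - 1*(-15)) + t(G(5, 6)))² = ((44 - 1*(-15)) + 4*2²)² = ((44 + 15) + 4*4)² = (59 + 16)² = 75² = 5625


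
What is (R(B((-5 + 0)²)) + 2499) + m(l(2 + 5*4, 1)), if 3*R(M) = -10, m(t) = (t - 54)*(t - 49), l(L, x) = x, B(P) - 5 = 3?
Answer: 15119/3 ≈ 5039.7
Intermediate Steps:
B(P) = 8 (B(P) = 5 + 3 = 8)
m(t) = (-54 + t)*(-49 + t)
R(M) = -10/3 (R(M) = (⅓)*(-10) = -10/3)
(R(B((-5 + 0)²)) + 2499) + m(l(2 + 5*4, 1)) = (-10/3 + 2499) + (2646 + 1² - 103*1) = 7487/3 + (2646 + 1 - 103) = 7487/3 + 2544 = 15119/3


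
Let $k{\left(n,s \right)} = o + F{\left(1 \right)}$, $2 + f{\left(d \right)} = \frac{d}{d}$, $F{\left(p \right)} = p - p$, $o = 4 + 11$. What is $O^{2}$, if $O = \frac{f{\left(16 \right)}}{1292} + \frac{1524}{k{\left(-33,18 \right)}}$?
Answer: $\frac{430770381561}{41731600} \approx 10322.0$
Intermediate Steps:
$o = 15$
$F{\left(p \right)} = 0$
$f{\left(d \right)} = -1$ ($f{\left(d \right)} = -2 + \frac{d}{d} = -2 + 1 = -1$)
$k{\left(n,s \right)} = 15$ ($k{\left(n,s \right)} = 15 + 0 = 15$)
$O = \frac{656331}{6460}$ ($O = - \frac{1}{1292} + \frac{1524}{15} = \left(-1\right) \frac{1}{1292} + 1524 \cdot \frac{1}{15} = - \frac{1}{1292} + \frac{508}{5} = \frac{656331}{6460} \approx 101.6$)
$O^{2} = \left(\frac{656331}{6460}\right)^{2} = \frac{430770381561}{41731600}$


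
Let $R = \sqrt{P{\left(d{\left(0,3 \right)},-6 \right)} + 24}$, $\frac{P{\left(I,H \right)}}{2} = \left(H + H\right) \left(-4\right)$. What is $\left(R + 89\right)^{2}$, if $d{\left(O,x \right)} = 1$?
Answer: $8041 + 356 \sqrt{30} \approx 9990.9$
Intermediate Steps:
$P{\left(I,H \right)} = - 16 H$ ($P{\left(I,H \right)} = 2 \left(H + H\right) \left(-4\right) = 2 \cdot 2 H \left(-4\right) = 2 \left(- 8 H\right) = - 16 H$)
$R = 2 \sqrt{30}$ ($R = \sqrt{\left(-16\right) \left(-6\right) + 24} = \sqrt{96 + 24} = \sqrt{120} = 2 \sqrt{30} \approx 10.954$)
$\left(R + 89\right)^{2} = \left(2 \sqrt{30} + 89\right)^{2} = \left(89 + 2 \sqrt{30}\right)^{2}$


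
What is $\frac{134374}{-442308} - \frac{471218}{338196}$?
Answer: $- \frac{1762973892}{1038797197} \approx -1.6971$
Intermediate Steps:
$\frac{134374}{-442308} - \frac{471218}{338196} = 134374 \left(- \frac{1}{442308}\right) - \frac{235609}{169098} = - \frac{67187}{221154} - \frac{235609}{169098} = - \frac{1762973892}{1038797197}$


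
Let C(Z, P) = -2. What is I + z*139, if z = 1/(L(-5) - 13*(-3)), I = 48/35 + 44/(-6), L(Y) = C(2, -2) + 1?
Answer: -9193/3990 ≈ -2.3040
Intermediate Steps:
L(Y) = -1 (L(Y) = -2 + 1 = -1)
I = -626/105 (I = 48*(1/35) + 44*(-1/6) = 48/35 - 22/3 = -626/105 ≈ -5.9619)
z = 1/38 (z = 1/(-1 - 13*(-3)) = 1/(-1 + 39) = 1/38 ≈ 0.026316)
I + z*139 = -626/105 + (1/38)*139 = -626/105 + 139/38 = -9193/3990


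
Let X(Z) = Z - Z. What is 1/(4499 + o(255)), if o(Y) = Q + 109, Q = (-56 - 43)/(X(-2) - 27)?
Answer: 3/13835 ≈ 0.00021684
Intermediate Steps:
X(Z) = 0
Q = 11/3 (Q = (-56 - 43)/(0 - 27) = -99/(-27) = -99*(-1/27) = 11/3 ≈ 3.6667)
o(Y) = 338/3 (o(Y) = 11/3 + 109 = 338/3)
1/(4499 + o(255)) = 1/(4499 + 338/3) = 1/(13835/3) = 3/13835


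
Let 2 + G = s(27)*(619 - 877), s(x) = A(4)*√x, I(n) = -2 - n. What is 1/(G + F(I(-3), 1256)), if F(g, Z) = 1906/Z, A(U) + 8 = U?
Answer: 63428/3780255796341 + 135668096*√3/1260085265447 ≈ 0.00018650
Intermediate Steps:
A(U) = -8 + U
s(x) = -4*√x (s(x) = (-8 + 4)*√x = -4*√x)
G = -2 + 3096*√3 (G = -2 + (-12*√3)*(619 - 877) = -2 - 12*√3*(-258) = -2 + 3096*√3 ≈ 5360.4)
1/(G + F(I(-3), 1256)) = 1/((-2 + 3096*√3) + 1906/1256) = 1/((-2 + 3096*√3) + 1906*(1/1256)) = 1/((-2 + 3096*√3) + 953/628) = 1/(-303/628 + 3096*√3)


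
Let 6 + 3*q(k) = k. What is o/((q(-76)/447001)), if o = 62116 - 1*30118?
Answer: -21454706997/41 ≈ -5.2329e+8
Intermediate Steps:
q(k) = -2 + k/3
o = 31998 (o = 62116 - 30118 = 31998)
o/((q(-76)/447001)) = 31998/(((-2 + (⅓)*(-76))/447001)) = 31998/(((-2 - 76/3)*(1/447001))) = 31998/((-82/3*1/447001)) = 31998/(-82/1341003) = 31998*(-1341003/82) = -21454706997/41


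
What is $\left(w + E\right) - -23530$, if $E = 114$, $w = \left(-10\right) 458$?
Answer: $19064$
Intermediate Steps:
$w = -4580$
$\left(w + E\right) - -23530 = \left(-4580 + 114\right) - -23530 = -4466 + 23530 = 19064$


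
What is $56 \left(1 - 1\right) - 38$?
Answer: $-38$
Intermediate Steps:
$56 \left(1 - 1\right) - 38 = 56 \cdot 0 - 38 = 0 - 38 = -38$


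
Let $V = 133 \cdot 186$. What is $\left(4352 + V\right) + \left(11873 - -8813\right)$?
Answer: $49776$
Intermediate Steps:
$V = 24738$
$\left(4352 + V\right) + \left(11873 - -8813\right) = \left(4352 + 24738\right) + \left(11873 - -8813\right) = 29090 + \left(11873 + 8813\right) = 29090 + 20686 = 49776$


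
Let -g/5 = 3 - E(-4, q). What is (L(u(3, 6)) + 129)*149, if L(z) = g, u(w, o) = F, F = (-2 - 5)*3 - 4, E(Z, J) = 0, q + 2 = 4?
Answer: 16986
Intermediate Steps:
q = 2 (q = -2 + 4 = 2)
F = -25 (F = -7*3 - 4 = -21 - 4 = -25)
g = -15 (g = -5*(3 - 1*0) = -5*(3 + 0) = -5*3 = -15)
u(w, o) = -25
L(z) = -15
(L(u(3, 6)) + 129)*149 = (-15 + 129)*149 = 114*149 = 16986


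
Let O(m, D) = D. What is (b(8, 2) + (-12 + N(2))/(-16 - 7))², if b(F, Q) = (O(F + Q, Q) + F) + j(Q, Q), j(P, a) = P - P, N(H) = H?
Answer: 57600/529 ≈ 108.88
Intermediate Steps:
j(P, a) = 0
b(F, Q) = F + Q (b(F, Q) = (Q + F) + 0 = (F + Q) + 0 = F + Q)
(b(8, 2) + (-12 + N(2))/(-16 - 7))² = ((8 + 2) + (-12 + 2)/(-16 - 7))² = (10 - 10/(-23))² = (10 - 10*(-1/23))² = (10 + 10/23)² = (240/23)² = 57600/529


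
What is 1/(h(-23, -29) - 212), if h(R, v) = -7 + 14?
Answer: -1/205 ≈ -0.0048781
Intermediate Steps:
h(R, v) = 7
1/(h(-23, -29) - 212) = 1/(7 - 212) = 1/(-205) = -1/205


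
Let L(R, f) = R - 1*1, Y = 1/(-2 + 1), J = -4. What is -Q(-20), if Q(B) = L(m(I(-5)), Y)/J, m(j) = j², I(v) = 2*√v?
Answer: -21/4 ≈ -5.2500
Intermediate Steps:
Y = -1 (Y = 1/(-1) = -1)
L(R, f) = -1 + R (L(R, f) = R - 1 = -1 + R)
Q(B) = 21/4 (Q(B) = (-1 + (2*√(-5))²)/(-4) = (-1 + (2*(I*√5))²)*(-¼) = (-1 + (2*I*√5)²)*(-¼) = (-1 - 20)*(-¼) = -21*(-¼) = 21/4)
-Q(-20) = -1*21/4 = -21/4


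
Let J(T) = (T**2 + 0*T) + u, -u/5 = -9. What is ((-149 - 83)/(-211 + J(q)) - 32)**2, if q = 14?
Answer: 355216/225 ≈ 1578.7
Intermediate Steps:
u = 45 (u = -5*(-9) = 45)
J(T) = 45 + T**2 (J(T) = (T**2 + 0*T) + 45 = (T**2 + 0) + 45 = T**2 + 45 = 45 + T**2)
((-149 - 83)/(-211 + J(q)) - 32)**2 = ((-149 - 83)/(-211 + (45 + 14**2)) - 32)**2 = (-232/(-211 + (45 + 196)) - 32)**2 = (-232/(-211 + 241) - 32)**2 = (-232/30 - 32)**2 = (-232*1/30 - 32)**2 = (-116/15 - 32)**2 = (-596/15)**2 = 355216/225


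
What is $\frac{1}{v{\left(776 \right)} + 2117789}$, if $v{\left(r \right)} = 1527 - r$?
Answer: $\frac{1}{2118540} \approx 4.7202 \cdot 10^{-7}$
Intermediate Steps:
$\frac{1}{v{\left(776 \right)} + 2117789} = \frac{1}{\left(1527 - 776\right) + 2117789} = \frac{1}{751 + 2117789} = \frac{1}{2118540}$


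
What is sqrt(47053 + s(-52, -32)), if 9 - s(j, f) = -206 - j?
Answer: 4*sqrt(2951) ≈ 217.29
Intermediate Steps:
s(j, f) = 215 + j (s(j, f) = 9 - (-206 - j) = 9 + (206 + j) = 215 + j)
sqrt(47053 + s(-52, -32)) = sqrt(47053 + (215 - 52)) = sqrt(47053 + 163) = sqrt(47216) = 4*sqrt(2951)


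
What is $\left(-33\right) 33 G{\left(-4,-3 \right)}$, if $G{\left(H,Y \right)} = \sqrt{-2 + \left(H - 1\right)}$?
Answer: $- 1089 i \sqrt{7} \approx - 2881.2 i$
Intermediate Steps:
$G{\left(H,Y \right)} = \sqrt{-3 + H}$ ($G{\left(H,Y \right)} = \sqrt{-2 + \left(-1 + H\right)} = \sqrt{-3 + H}$)
$\left(-33\right) 33 G{\left(-4,-3 \right)} = \left(-33\right) 33 \sqrt{-3 - 4} = - 1089 \sqrt{-7} = - 1089 i \sqrt{7}$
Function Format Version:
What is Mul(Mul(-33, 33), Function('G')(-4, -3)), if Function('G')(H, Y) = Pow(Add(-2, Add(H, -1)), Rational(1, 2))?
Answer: Mul(-1089, I, Pow(7, Rational(1, 2))) ≈ Mul(-2881.2, I)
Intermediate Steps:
Function('G')(H, Y) = Pow(Add(-3, H), Rational(1, 2)) (Function('G')(H, Y) = Pow(Add(-2, Add(-1, H)), Rational(1, 2)) = Pow(Add(-3, H), Rational(1, 2)))
Mul(Mul(-33, 33), Function('G')(-4, -3)) = Mul(Mul(-33, 33), Pow(Add(-3, -4), Rational(1, 2))) = Mul(-1089, Pow(-7, Rational(1, 2))) = Mul(-1089, Mul(I, Pow(7, Rational(1, 2)))) = Mul(-1089, I, Pow(7, Rational(1, 2)))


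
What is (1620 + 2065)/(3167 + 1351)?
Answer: 3685/4518 ≈ 0.81563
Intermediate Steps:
(1620 + 2065)/(3167 + 1351) = 3685/4518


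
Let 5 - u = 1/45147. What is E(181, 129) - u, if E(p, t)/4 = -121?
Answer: -22076882/45147 ≈ -489.00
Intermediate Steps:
E(p, t) = -484 (E(p, t) = 4*(-121) = -484)
u = 225734/45147 (u = 5 - 1/45147 = 225734/45147 ≈ 5.0000)
E(181, 129) - u = -484 - 1*225734/45147 = -484 - 225734/45147 = -22076882/45147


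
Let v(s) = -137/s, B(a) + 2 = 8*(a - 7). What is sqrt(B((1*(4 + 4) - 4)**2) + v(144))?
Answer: sqrt(9943)/12 ≈ 8.3096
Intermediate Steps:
B(a) = -58 + 8*a (B(a) = -2 + 8*(a - 7) = -2 + 8*(-7 + a) = -2 + (-56 + 8*a) = -58 + 8*a)
sqrt(B((1*(4 + 4) - 4)**2) + v(144)) = sqrt((-58 + 8*(1*(4 + 4) - 4)**2) - 137/144) = sqrt((-58 + 8*(1*8 - 4)**2) - 137*1/144) = sqrt((-58 + 8*(8 - 4)**2) - 137/144) = sqrt((-58 + 8*4**2) - 137/144) = sqrt((-58 + 8*16) - 137/144) = sqrt((-58 + 128) - 137/144) = sqrt(70 - 137/144) = sqrt(9943/144) = sqrt(9943)/12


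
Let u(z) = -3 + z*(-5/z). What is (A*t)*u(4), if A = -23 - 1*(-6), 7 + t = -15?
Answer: -2992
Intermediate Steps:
t = -22 (t = -7 - 15 = -22)
u(z) = -8 (u(z) = -3 - 5 = -8)
A = -17 (A = -23 + 6 = -17)
(A*t)*u(4) = -17*(-22)*(-8) = 374*(-8) = -2992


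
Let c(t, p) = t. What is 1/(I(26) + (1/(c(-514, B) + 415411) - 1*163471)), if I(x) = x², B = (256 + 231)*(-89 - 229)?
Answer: -414897/67543157114 ≈ -6.1427e-6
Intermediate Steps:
B = -154866 (B = 487*(-318) = -154866)
1/(I(26) + (1/(c(-514, B) + 415411) - 1*163471)) = 1/(26² + (1/(-514 + 415411) - 1*163471)) = 1/(676 + (1/414897 - 163471)) = 1/(676 - 67823627486/414897) = 1/(-67543157114/414897) = -414897/67543157114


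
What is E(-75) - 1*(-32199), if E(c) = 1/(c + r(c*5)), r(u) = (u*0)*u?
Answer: 2414924/75 ≈ 32199.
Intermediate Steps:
r(u) = 0 (r(u) = 0*u = 0)
E(c) = 1/c (E(c) = 1/(c + 0) = 1/c)
E(-75) - 1*(-32199) = 1/(-75) - 1*(-32199) = -1/75 + 32199 = 2414924/75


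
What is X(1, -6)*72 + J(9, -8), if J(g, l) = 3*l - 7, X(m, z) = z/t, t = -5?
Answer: 277/5 ≈ 55.400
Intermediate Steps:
X(m, z) = -z/5 (X(m, z) = z/(-5) = z*(-1/5) = -z/5)
J(g, l) = -7 + 3*l
X(1, -6)*72 + J(9, -8) = -1/5*(-6)*72 + (-7 + 3*(-8)) = (6/5)*72 + (-7 - 24) = 432/5 - 31 = 277/5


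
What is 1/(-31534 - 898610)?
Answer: -1/930144 ≈ -1.0751e-6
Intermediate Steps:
1/(-31534 - 898610) = 1/(-930144) = -1/930144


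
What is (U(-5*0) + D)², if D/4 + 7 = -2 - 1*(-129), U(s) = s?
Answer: 230400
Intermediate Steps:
D = 480 (D = -28 + 4*(-2 - 1*(-129)) = -28 + 4*(-2 + 129) = -28 + 4*127 = -28 + 508 = 480)
(U(-5*0) + D)² = (-5*0 + 480)² = (0 + 480)² = 480² = 230400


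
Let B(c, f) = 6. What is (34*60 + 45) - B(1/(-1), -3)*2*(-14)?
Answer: 2253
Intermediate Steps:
(34*60 + 45) - B(1/(-1), -3)*2*(-14) = (34*60 + 45) - 6*2*(-14) = (2040 + 45) - 12*(-14) = 2085 - 1*(-168) = 2085 + 168 = 2253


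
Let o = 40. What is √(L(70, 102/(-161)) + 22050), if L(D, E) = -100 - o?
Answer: √21910 ≈ 148.02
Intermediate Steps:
L(D, E) = -140 (L(D, E) = -100 - 1*40 = -100 - 40 = -140)
√(L(70, 102/(-161)) + 22050) = √(-140 + 22050) = √21910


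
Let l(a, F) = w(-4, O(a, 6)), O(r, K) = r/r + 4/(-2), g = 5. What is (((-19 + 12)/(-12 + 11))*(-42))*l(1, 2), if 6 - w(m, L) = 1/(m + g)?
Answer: -1470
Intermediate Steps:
O(r, K) = -1 (O(r, K) = 1 + 4*(-½) = 1 - 2 = -1)
w(m, L) = 6 - 1/(5 + m) (w(m, L) = 6 - 1/(m + 5) = 6 - 1/(5 + m))
l(a, F) = 5 (l(a, F) = (29 + 6*(-4))/(5 - 4) = (29 - 24)/1 = 1*5 = 5)
(((-19 + 12)/(-12 + 11))*(-42))*l(1, 2) = (((-19 + 12)/(-12 + 11))*(-42))*5 = (-7/(-1)*(-42))*5 = (-7*(-1)*(-42))*5 = (7*(-42))*5 = -294*5 = -1470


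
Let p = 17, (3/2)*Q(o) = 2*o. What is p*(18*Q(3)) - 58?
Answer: 1166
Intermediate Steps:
Q(o) = 4*o/3 (Q(o) = 2*(2*o)/3 = 4*o/3)
p*(18*Q(3)) - 58 = 17*(18*((4/3)*3)) - 58 = 17*(18*4) - 58 = 17*72 - 58 = 1224 - 58 = 1166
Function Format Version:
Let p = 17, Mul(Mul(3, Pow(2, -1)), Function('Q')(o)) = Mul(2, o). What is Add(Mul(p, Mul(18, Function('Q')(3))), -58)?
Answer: 1166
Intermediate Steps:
Function('Q')(o) = Mul(Rational(4, 3), o) (Function('Q')(o) = Mul(Rational(2, 3), Mul(2, o)) = Mul(Rational(4, 3), o))
Add(Mul(p, Mul(18, Function('Q')(3))), -58) = Add(Mul(17, Mul(18, Mul(Rational(4, 3), 3))), -58) = Add(Mul(17, Mul(18, 4)), -58) = Add(Mul(17, 72), -58) = Add(1224, -58) = 1166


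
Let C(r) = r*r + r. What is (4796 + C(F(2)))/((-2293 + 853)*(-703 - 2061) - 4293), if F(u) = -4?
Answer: 4808/3975867 ≈ 0.0012093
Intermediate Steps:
C(r) = r + r**2 (C(r) = r**2 + r = r + r**2)
(4796 + C(F(2)))/((-2293 + 853)*(-703 - 2061) - 4293) = (4796 - 4*(1 - 4))/((-2293 + 853)*(-703 - 2061) - 4293) = (4796 - 4*(-3))/(-1440*(-2764) - 4293) = (4796 + 12)/(3980160 - 4293) = 4808/3975867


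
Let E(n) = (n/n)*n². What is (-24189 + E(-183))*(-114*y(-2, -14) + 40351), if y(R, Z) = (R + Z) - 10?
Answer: 402829500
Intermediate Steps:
y(R, Z) = -10 + R + Z
E(n) = n² (E(n) = 1*n² = n²)
(-24189 + E(-183))*(-114*y(-2, -14) + 40351) = (-24189 + (-183)²)*(-114*(-10 - 2 - 14) + 40351) = (-24189 + 33489)*(-114*(-26) + 40351) = 9300*(2964 + 40351) = 9300*43315 = 402829500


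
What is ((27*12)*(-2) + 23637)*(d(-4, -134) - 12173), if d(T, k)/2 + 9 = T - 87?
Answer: -284442897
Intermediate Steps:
d(T, k) = -192 + 2*T (d(T, k) = -18 + 2*(T - 87) = -18 + 2*(-87 + T) = -18 + (-174 + 2*T) = -192 + 2*T)
((27*12)*(-2) + 23637)*(d(-4, -134) - 12173) = ((27*12)*(-2) + 23637)*((-192 + 2*(-4)) - 12173) = (324*(-2) + 23637)*((-192 - 8) - 12173) = (-648 + 23637)*(-200 - 12173) = 22989*(-12373) = -284442897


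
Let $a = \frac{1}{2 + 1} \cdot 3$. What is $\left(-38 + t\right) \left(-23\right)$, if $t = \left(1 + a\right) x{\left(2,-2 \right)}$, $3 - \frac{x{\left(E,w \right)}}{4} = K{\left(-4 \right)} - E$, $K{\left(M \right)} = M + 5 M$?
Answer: $-4462$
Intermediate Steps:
$K{\left(M \right)} = 6 M$
$a = 1$ ($a = \frac{1}{3} \cdot 3 = 1$)
$x{\left(E,w \right)} = 108 + 4 E$ ($x{\left(E,w \right)} = 12 - 4 \left(6 \left(-4\right) - E\right) = 12 - 4 \left(-24 - E\right) = 12 + \left(96 + 4 E\right) = 108 + 4 E$)
$t = 232$ ($t = \left(1 + 1\right) \left(108 + 4 \cdot 2\right) = 2 \left(108 + 8\right) = 2 \cdot 116 = 232$)
$\left(-38 + t\right) \left(-23\right) = \left(-38 + 232\right) \left(-23\right) = 194 \left(-23\right) = -4462$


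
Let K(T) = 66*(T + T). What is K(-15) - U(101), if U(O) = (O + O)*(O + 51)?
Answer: -32684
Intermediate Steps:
K(T) = 132*T (K(T) = 66*(2*T) = 132*T)
U(O) = 2*O*(51 + O) (U(O) = (2*O)*(51 + O) = 2*O*(51 + O))
K(-15) - U(101) = 132*(-15) - 2*101*(51 + 101) = -1980 - 2*101*152 = -1980 - 1*30704 = -1980 - 30704 = -32684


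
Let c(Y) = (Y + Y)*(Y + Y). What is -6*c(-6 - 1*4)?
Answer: -2400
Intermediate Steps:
c(Y) = 4*Y² (c(Y) = (2*Y)*(2*Y) = 4*Y²)
-6*c(-6 - 1*4) = -24*(-6 - 1*4)² = -24*(-6 - 4)² = -24*(-10)² = -24*100 = -6*400 = -2400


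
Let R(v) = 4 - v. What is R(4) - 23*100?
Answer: -2300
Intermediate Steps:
R(4) - 23*100 = (4 - 1*4) - 23*100 = (4 - 4) - 2300 = 0 - 2300 = -2300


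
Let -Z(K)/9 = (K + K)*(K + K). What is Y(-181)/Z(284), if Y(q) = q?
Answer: 181/2903616 ≈ 6.2336e-5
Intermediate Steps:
Z(K) = -36*K² (Z(K) = -9*(K + K)*(K + K) = -9*2*K*2*K = -36*K²)
Y(-181)/Z(284) = -181/((-36*284²)) = -181/((-36*80656)) = -181/(-2903616) = -181*(-1/2903616) = 181/2903616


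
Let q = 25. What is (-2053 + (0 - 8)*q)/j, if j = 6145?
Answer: -2253/6145 ≈ -0.36664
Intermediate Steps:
(-2053 + (0 - 8)*q)/j = (-2053 + (0 - 8)*25)/6145 = (-2053 - 8*25)*(1/6145) = (-2053 - 200)*(1/6145) = -2253*1/6145 = -2253/6145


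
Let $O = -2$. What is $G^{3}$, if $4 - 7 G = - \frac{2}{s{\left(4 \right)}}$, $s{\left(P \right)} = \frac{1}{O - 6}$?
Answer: $- \frac{1728}{343} \approx -5.0379$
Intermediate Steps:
$s{\left(P \right)} = - \frac{1}{8}$ ($s{\left(P \right)} = \frac{1}{-2 - 6} = \frac{1}{-8} = - \frac{1}{8}$)
$G = - \frac{12}{7}$ ($G = \frac{4}{7} - \frac{\left(-2\right) \frac{1}{- \frac{1}{8}}}{7} = \frac{4}{7} - \frac{\left(-2\right) \left(-8\right)}{7} = \frac{4}{7} - \frac{16}{7} = - \frac{12}{7} \approx -1.7143$)
$G^{3} = \left(- \frac{12}{7}\right)^{3} = - \frac{1728}{343}$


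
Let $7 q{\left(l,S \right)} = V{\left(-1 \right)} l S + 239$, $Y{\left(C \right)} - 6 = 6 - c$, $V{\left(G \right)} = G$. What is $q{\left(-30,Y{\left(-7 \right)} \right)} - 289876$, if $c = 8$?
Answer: $- \frac{2028773}{7} \approx -2.8982 \cdot 10^{5}$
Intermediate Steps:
$Y{\left(C \right)} = 4$ ($Y{\left(C \right)} = 6 + \left(6 - 8\right) = 6 - 2 = 4$)
$q{\left(l,S \right)} = \frac{239}{7} - \frac{S l}{7}$ ($q{\left(l,S \right)} = \frac{- l S + 239}{7} = \frac{- S l + 239}{7} = \frac{239 - S l}{7} = \frac{239}{7} - \frac{S l}{7}$)
$q{\left(-30,Y{\left(-7 \right)} \right)} - 289876 = \left(\frac{239}{7} - \frac{4}{7} \left(-30\right)\right) - 289876 = \left(\frac{239}{7} + \frac{120}{7}\right) - 289876 = \frac{359}{7} - 289876 = - \frac{2028773}{7}$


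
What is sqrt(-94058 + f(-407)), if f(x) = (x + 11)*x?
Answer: sqrt(67114) ≈ 259.06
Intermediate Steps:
f(x) = x*(11 + x) (f(x) = (11 + x)*x = x*(11 + x))
sqrt(-94058 + f(-407)) = sqrt(-94058 - 407*(11 - 407)) = sqrt(-94058 - 407*(-396)) = sqrt(-94058 + 161172) = sqrt(67114)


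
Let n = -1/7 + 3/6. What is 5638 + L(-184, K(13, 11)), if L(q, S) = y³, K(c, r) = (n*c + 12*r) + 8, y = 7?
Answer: 5981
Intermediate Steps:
n = 5/14 (n = -1*⅐ + 3*(⅙) = -⅐ + ½ = 5/14 ≈ 0.35714)
K(c, r) = 8 + 12*r + 5*c/14 (K(c, r) = (5*c/14 + 12*r) + 8 = (12*r + 5*c/14) + 8 = 8 + 12*r + 5*c/14)
L(q, S) = 343 (L(q, S) = 7³ = 343)
5638 + L(-184, K(13, 11)) = 5638 + 343 = 5981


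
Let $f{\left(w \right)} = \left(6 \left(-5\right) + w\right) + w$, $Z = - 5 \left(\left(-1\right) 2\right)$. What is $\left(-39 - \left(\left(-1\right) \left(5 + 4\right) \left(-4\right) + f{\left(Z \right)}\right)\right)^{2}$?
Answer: $4225$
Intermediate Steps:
$Z = 10$ ($Z = \left(-5\right) \left(-2\right) = 10$)
$f{\left(w \right)} = -30 + 2 w$ ($f{\left(w \right)} = \left(-30 + w\right) + w = -30 + 2 w$)
$\left(-39 - \left(\left(-1\right) \left(5 + 4\right) \left(-4\right) + f{\left(Z \right)}\right)\right)^{2} = \left(-39 - \left(-30 + 20 - \left(5 + 4\right) \left(-4\right)\right)\right)^{2} = \left(-39 + \left(9 \left(-4\right) - \left(-30 + 20\right)\right)\right)^{2} = \left(-39 - 26\right)^{2} = \left(-65\right)^{2} = 4225$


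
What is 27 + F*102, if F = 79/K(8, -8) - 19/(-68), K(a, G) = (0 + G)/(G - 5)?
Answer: 52599/4 ≈ 13150.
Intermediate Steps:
K(a, G) = G/(-5 + G)
F = 17497/136 (F = 79/((-8/(-5 - 8))) - 19/(-68) = 79/((-8/(-13))) - 19*(-1/68) = 79/((-8*(-1/13))) + 19/68 = 79/(8/13) + 19/68 = 79*(13/8) + 19/68 = 1027/8 + 19/68 = 17497/136 ≈ 128.65)
27 + F*102 = 27 + (17497/136)*102 = 27 + 52491/4 = 52599/4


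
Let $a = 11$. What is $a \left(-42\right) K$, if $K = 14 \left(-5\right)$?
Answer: $32340$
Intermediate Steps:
$K = -70$
$a \left(-42\right) K = 11 \left(-42\right) \left(-70\right) = \left(-462\right) \left(-70\right) = 32340$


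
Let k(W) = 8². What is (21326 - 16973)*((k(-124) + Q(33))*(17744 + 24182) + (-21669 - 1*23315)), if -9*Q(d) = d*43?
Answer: -17290345258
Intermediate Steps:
Q(d) = -43*d/9 (Q(d) = -d*43/9 = -43*d/9)
k(W) = 64
(21326 - 16973)*((k(-124) + Q(33))*(17744 + 24182) + (-21669 - 1*23315)) = (21326 - 16973)*((64 - 43/9*33)*(17744 + 24182) + (-21669 - 1*23315)) = 4353*((64 - 473/3)*41926 + (-21669 - 23315)) = 4353*(-281/3*41926 - 44984) = 4353*(-11781206/3 - 44984) = 4353*(-11916158/3) = -17290345258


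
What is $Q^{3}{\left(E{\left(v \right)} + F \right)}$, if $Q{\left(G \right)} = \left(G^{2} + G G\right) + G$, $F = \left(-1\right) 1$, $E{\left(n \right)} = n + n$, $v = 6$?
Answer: $16194277$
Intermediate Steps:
$E{\left(n \right)} = 2 n$
$F = -1$
$Q{\left(G \right)} = G + 2 G^{2}$ ($Q{\left(G \right)} = \left(G^{2} + G^{2}\right) + G = 2 G^{2} + G = G + 2 G^{2}$)
$Q^{3}{\left(E{\left(v \right)} + F \right)} = \left(\left(2 \cdot 6 - 1\right) \left(1 + 2 \left(2 \cdot 6 - 1\right)\right)\right)^{3} = \left(\left(12 - 1\right) \left(1 + 2 \left(12 - 1\right)\right)\right)^{3} = \left(11 \left(1 + 2 \cdot 11\right)\right)^{3} = \left(11 \left(1 + 22\right)\right)^{3} = \left(11 \cdot 23\right)^{3} = 253^{3} = 16194277$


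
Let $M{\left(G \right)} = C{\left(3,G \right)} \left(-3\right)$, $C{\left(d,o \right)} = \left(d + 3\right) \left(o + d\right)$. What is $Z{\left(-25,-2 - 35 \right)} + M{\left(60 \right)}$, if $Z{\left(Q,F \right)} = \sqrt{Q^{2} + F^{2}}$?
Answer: $-1134 + \sqrt{1994} \approx -1089.3$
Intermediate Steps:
$C{\left(d,o \right)} = \left(3 + d\right) \left(d + o\right)$
$M{\left(G \right)} = -54 - 18 G$ ($M{\left(G \right)} = \left(3^{2} + 3 \cdot 3 + 3 G + 3 G\right) \left(-3\right) = \left(9 + 9 + 3 G + 3 G\right) \left(-3\right) = \left(18 + 6 G\right) \left(-3\right) = -54 - 18 G$)
$Z{\left(Q,F \right)} = \sqrt{F^{2} + Q^{2}}$
$Z{\left(-25,-2 - 35 \right)} + M{\left(60 \right)} = \sqrt{\left(-2 - 35\right)^{2} + \left(-25\right)^{2}} - 1134 = \sqrt{\left(-37\right)^{2} + 625} - 1134 = \sqrt{1369 + 625} - 1134 = \sqrt{1994} - 1134 = -1134 + \sqrt{1994}$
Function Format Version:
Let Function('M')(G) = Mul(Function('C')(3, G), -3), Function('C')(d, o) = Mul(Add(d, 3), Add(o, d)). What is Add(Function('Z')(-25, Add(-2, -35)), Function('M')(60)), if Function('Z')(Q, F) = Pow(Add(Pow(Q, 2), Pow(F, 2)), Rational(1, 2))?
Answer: Add(-1134, Pow(1994, Rational(1, 2))) ≈ -1089.3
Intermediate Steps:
Function('C')(d, o) = Mul(Add(3, d), Add(d, o))
Function('M')(G) = Add(-54, Mul(-18, G)) (Function('M')(G) = Mul(Add(Pow(3, 2), Mul(3, 3), Mul(3, G), Mul(3, G)), -3) = Mul(Add(9, 9, Mul(3, G), Mul(3, G)), -3) = Mul(Add(18, Mul(6, G)), -3) = Add(-54, Mul(-18, G)))
Function('Z')(Q, F) = Pow(Add(Pow(F, 2), Pow(Q, 2)), Rational(1, 2))
Add(Function('Z')(-25, Add(-2, -35)), Function('M')(60)) = Add(Pow(Add(Pow(Add(-2, -35), 2), Pow(-25, 2)), Rational(1, 2)), Add(-54, Mul(-18, 60))) = Add(Pow(Add(Pow(-37, 2), 625), Rational(1, 2)), Add(-54, -1080)) = Add(Pow(Add(1369, 625), Rational(1, 2)), -1134) = Add(Pow(1994, Rational(1, 2)), -1134) = Add(-1134, Pow(1994, Rational(1, 2)))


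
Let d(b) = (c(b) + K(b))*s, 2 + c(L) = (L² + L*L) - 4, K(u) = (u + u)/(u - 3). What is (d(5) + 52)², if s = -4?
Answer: 20736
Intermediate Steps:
K(u) = 2*u/(-3 + u) (K(u) = (2*u)/(-3 + u) = 2*u/(-3 + u))
c(L) = -6 + 2*L² (c(L) = -2 + ((L² + L*L) - 4) = -2 + ((L² + L²) - 4) = -2 + (2*L² - 4) = -2 + (-4 + 2*L²) = -6 + 2*L²)
d(b) = 24 - 8*b² - 8*b/(-3 + b) (d(b) = ((-6 + 2*b²) + 2*b/(-3 + b))*(-4) = (-6 + 2*b² + 2*b/(-3 + b))*(-4) = 24 - 8*b² - 8*b/(-3 + b))
(d(5) + 52)² = (8*(-1*5 - (-3 + 5)*(-3 + 5²))/(-3 + 5) + 52)² = (8*(-5 - 1*2*(-3 + 25))/2 + 52)² = (8*(½)*(-5 - 1*2*22) + 52)² = (8*(½)*(-5 - 44) + 52)² = (8*(½)*(-49) + 52)² = (-196 + 52)² = (-144)² = 20736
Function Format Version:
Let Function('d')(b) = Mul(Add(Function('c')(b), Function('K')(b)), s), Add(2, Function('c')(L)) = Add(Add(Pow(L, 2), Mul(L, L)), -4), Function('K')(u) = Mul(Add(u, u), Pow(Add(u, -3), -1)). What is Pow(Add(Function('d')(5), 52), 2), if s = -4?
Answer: 20736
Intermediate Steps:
Function('K')(u) = Mul(2, u, Pow(Add(-3, u), -1)) (Function('K')(u) = Mul(Mul(2, u), Pow(Add(-3, u), -1)) = Mul(2, u, Pow(Add(-3, u), -1)))
Function('c')(L) = Add(-6, Mul(2, Pow(L, 2))) (Function('c')(L) = Add(-2, Add(Add(Pow(L, 2), Mul(L, L)), -4)) = Add(-2, Add(Add(Pow(L, 2), Pow(L, 2)), -4)) = Add(-2, Add(Mul(2, Pow(L, 2)), -4)) = Add(-2, Add(-4, Mul(2, Pow(L, 2)))) = Add(-6, Mul(2, Pow(L, 2))))
Function('d')(b) = Add(24, Mul(-8, Pow(b, 2)), Mul(-8, b, Pow(Add(-3, b), -1))) (Function('d')(b) = Mul(Add(Add(-6, Mul(2, Pow(b, 2))), Mul(2, b, Pow(Add(-3, b), -1))), -4) = Mul(Add(-6, Mul(2, Pow(b, 2)), Mul(2, b, Pow(Add(-3, b), -1))), -4) = Add(24, Mul(-8, Pow(b, 2)), Mul(-8, b, Pow(Add(-3, b), -1))))
Pow(Add(Function('d')(5), 52), 2) = Pow(Add(Mul(8, Pow(Add(-3, 5), -1), Add(Mul(-1, 5), Mul(-1, Add(-3, 5), Add(-3, Pow(5, 2))))), 52), 2) = Pow(Add(Mul(8, Pow(2, -1), Add(-5, Mul(-1, 2, Add(-3, 25)))), 52), 2) = Pow(Add(Mul(8, Rational(1, 2), Add(-5, Mul(-1, 2, 22))), 52), 2) = Pow(Add(Mul(8, Rational(1, 2), Add(-5, -44)), 52), 2) = Pow(Add(Mul(8, Rational(1, 2), -49), 52), 2) = Pow(Add(-196, 52), 2) = Pow(-144, 2) = 20736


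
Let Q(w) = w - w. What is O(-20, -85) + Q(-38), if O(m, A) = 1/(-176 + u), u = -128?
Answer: -1/304 ≈ -0.0032895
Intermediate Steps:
O(m, A) = -1/304 (O(m, A) = 1/(-176 - 128) = 1/(-304) = -1/304)
Q(w) = 0
O(-20, -85) + Q(-38) = -1/304 + 0 = -1/304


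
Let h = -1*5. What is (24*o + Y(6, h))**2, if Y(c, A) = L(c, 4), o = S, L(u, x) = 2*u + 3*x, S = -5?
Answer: 9216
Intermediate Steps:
h = -5
o = -5
Y(c, A) = 12 + 2*c (Y(c, A) = 2*c + 3*4 = 2*c + 12 = 12 + 2*c)
(24*o + Y(6, h))**2 = (24*(-5) + (12 + 2*6))**2 = (-120 + (12 + 12))**2 = (-120 + 24)**2 = (-96)**2 = 9216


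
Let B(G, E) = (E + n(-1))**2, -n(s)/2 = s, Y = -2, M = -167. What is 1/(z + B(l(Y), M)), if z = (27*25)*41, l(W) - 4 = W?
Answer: 1/54900 ≈ 1.8215e-5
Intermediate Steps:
n(s) = -2*s
l(W) = 4 + W
B(G, E) = (2 + E)**2 (B(G, E) = (E - 2*(-1))**2 = (E + 2)**2 = (2 + E)**2)
z = 27675 (z = 675*41 = 27675)
1/(z + B(l(Y), M)) = 1/(27675 + (2 - 167)**2) = 1/(27675 + (-165)**2) = 1/(27675 + 27225) = 1/54900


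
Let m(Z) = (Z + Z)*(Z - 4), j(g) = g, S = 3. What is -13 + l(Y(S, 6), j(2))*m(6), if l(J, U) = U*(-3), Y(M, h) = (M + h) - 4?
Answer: -157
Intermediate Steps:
Y(M, h) = -4 + M + h
m(Z) = 2*Z*(-4 + Z) (m(Z) = (2*Z)*(-4 + Z) = 2*Z*(-4 + Z))
l(J, U) = -3*U
-13 + l(Y(S, 6), j(2))*m(6) = -13 + (-3*2)*(2*6*(-4 + 6)) = -13 - 12*6*2 = -13 - 6*24 = -13 - 144 = -157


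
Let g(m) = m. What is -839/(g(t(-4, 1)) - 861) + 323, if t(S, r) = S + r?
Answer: 279911/864 ≈ 323.97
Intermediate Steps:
-839/(g(t(-4, 1)) - 861) + 323 = -839/((-4 + 1) - 861) + 323 = -839/(-3 - 861) + 323 = -839/(-864) + 323 = -839*(-1/864) + 323 = 839/864 + 323 = 279911/864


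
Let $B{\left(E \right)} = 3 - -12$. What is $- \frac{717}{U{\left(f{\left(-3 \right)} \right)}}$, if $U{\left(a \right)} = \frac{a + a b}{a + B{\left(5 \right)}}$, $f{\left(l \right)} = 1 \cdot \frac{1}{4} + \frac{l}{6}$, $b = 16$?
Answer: $\frac{42303}{17} \approx 2488.4$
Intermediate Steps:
$f{\left(l \right)} = \frac{1}{4} + \frac{l}{6}$ ($f{\left(l \right)} = 1 \cdot \frac{1}{4} + l \frac{1}{6} = \frac{1}{4} + \frac{l}{6}$)
$B{\left(E \right)} = 15$ ($B{\left(E \right)} = 3 + 12 = 15$)
$U{\left(a \right)} = \frac{17 a}{15 + a}$ ($U{\left(a \right)} = \frac{a + a 16}{a + 15} = \frac{a + 16 a}{15 + a} = \frac{17 a}{15 + a}$)
$- \frac{717}{U{\left(f{\left(-3 \right)} \right)}} = - \frac{717}{17 \left(\frac{1}{4} + \frac{1}{6} \left(-3\right)\right) \frac{1}{15 + \left(\frac{1}{4} + \frac{1}{6} \left(-3\right)\right)}} = - \frac{717}{17 \left(\frac{1}{4} - \frac{1}{2}\right) \frac{1}{15 + \left(\frac{1}{4} - \frac{1}{2}\right)}} = - \frac{717}{17 \left(- \frac{1}{4}\right) \frac{1}{15 - \frac{1}{4}}} = - \frac{717}{17 \left(- \frac{1}{4}\right) \frac{1}{\frac{59}{4}}} = - \frac{717}{17 \left(- \frac{1}{4}\right) \frac{4}{59}} = - \frac{717}{- \frac{17}{59}} = \left(-717\right) \left(- \frac{59}{17}\right) = \frac{42303}{17}$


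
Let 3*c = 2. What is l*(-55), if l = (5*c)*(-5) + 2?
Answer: 2420/3 ≈ 806.67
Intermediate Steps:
c = ⅔ (c = (⅓)*2 = ⅔ ≈ 0.66667)
l = -44/3 (l = (5*(⅔))*(-5) + 2 = (10/3)*(-5) + 2 = -50/3 + 2 = -44/3 ≈ -14.667)
l*(-55) = -44/3*(-55) = 2420/3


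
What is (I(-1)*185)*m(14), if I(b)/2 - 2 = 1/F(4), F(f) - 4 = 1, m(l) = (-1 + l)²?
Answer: 137566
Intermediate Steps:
F(f) = 5 (F(f) = 4 + 1 = 5)
I(b) = 22/5 (I(b) = 4 + 2/5 = 4 + 2*(⅕) = 4 + ⅖ = 22/5)
(I(-1)*185)*m(14) = ((22/5)*185)*(-1 + 14)² = 814*13² = 814*169 = 137566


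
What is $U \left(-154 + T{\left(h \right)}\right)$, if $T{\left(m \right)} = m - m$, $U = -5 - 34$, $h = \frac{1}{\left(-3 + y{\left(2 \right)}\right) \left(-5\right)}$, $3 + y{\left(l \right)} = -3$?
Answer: $6006$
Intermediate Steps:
$y{\left(l \right)} = -6$ ($y{\left(l \right)} = -3 - 3 = -6$)
$h = \frac{1}{45}$ ($h = \frac{1}{\left(-3 - 6\right) \left(-5\right)} = \frac{1}{\left(-9\right) \left(-5\right)} = \frac{1}{45} \approx 0.022222$)
$U = -39$ ($U = -5 - 34 = -39$)
$T{\left(m \right)} = 0$
$U \left(-154 + T{\left(h \right)}\right) = - 39 \left(-154 + 0\right) = \left(-39\right) \left(-154\right) = 6006$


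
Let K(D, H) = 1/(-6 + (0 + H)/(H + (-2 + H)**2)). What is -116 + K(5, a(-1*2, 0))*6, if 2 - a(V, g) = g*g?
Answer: -586/5 ≈ -117.20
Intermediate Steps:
a(V, g) = 2 - g**2 (a(V, g) = 2 - g*g = 2 - g**2)
K(D, H) = 1/(-6 + H/(H + (-2 + H)**2))
-116 + K(5, a(-1*2, 0))*6 = -116 + ((-(2 - 1*0**2) - (-2 + (2 - 1*0**2))**2)/(5*(2 - 1*0**2) + 6*(-2 + (2 - 1*0**2))**2))*6 = -116 + ((-(2 - 1*0) - (-2 + (2 - 1*0))**2)/(5*(2 - 1*0) + 6*(-2 + (2 - 1*0))**2))*6 = -116 + ((-(2 + 0) - (-2 + (2 + 0))**2)/(5*(2 + 0) + 6*(-2 + (2 + 0))**2))*6 = -116 + ((-1*2 - (-2 + 2)**2)/(5*2 + 6*(-2 + 2)**2))*6 = -116 + ((-2 - 1*0**2)/(10 + 6*0**2))*6 = -116 + ((-2 - 1*0)/(10 + 6*0))*6 = -116 + ((-2 + 0)/(10 + 0))*6 = -116 + (-2/10)*6 = -116 + ((1/10)*(-2))*6 = -116 - 1/5*6 = -116 - 6/5 = -586/5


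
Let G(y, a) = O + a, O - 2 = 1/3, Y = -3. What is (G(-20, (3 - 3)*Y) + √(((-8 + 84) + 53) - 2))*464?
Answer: 3248/3 + 464*√127 ≈ 6311.7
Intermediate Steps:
O = 7/3 (O = 2 + 1/3 = 2 + ⅓ = 7/3 ≈ 2.3333)
G(y, a) = 7/3 + a
(G(-20, (3 - 3)*Y) + √(((-8 + 84) + 53) - 2))*464 = ((7/3 + (3 - 3)*(-3)) + √(((-8 + 84) + 53) - 2))*464 = ((7/3 + 0*(-3)) + √((76 + 53) - 2))*464 = ((7/3 + 0) + √(129 - 2))*464 = (7/3 + √127)*464 = 3248/3 + 464*√127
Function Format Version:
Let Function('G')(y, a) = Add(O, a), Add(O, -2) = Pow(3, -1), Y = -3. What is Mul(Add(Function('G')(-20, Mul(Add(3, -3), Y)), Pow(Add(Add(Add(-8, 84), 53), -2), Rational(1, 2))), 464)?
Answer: Add(Rational(3248, 3), Mul(464, Pow(127, Rational(1, 2)))) ≈ 6311.7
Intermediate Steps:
O = Rational(7, 3) (O = Add(2, Pow(3, -1)) = Add(2, Rational(1, 3)) = Rational(7, 3) ≈ 2.3333)
Function('G')(y, a) = Add(Rational(7, 3), a)
Mul(Add(Function('G')(-20, Mul(Add(3, -3), Y)), Pow(Add(Add(Add(-8, 84), 53), -2), Rational(1, 2))), 464) = Mul(Add(Add(Rational(7, 3), Mul(Add(3, -3), -3)), Pow(Add(Add(Add(-8, 84), 53), -2), Rational(1, 2))), 464) = Mul(Add(Add(Rational(7, 3), Mul(0, -3)), Pow(Add(Add(76, 53), -2), Rational(1, 2))), 464) = Mul(Add(Add(Rational(7, 3), 0), Pow(Add(129, -2), Rational(1, 2))), 464) = Mul(Add(Rational(7, 3), Pow(127, Rational(1, 2))), 464) = Add(Rational(3248, 3), Mul(464, Pow(127, Rational(1, 2))))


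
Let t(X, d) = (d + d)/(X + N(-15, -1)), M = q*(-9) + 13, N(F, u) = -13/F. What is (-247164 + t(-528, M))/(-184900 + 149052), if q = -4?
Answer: 977163609/141725068 ≈ 6.8948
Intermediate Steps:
M = 49 (M = -4*(-9) + 13 = 36 + 13 = 49)
t(X, d) = 2*d/(13/15 + X) (t(X, d) = (d + d)/(X - 13/(-15)) = (2*d)/(X - 13*(-1/15)) = (2*d)/(X + 13/15) = (2*d)/(13/15 + X) = 2*d/(13/15 + X))
(-247164 + t(-528, M))/(-184900 + 149052) = (-247164 + 30*49/(13 + 15*(-528)))/(-184900 + 149052) = (-247164 + 30*49/(13 - 7920))/(-35848) = (-247164 + 30*49/(-7907))*(-1/35848) = (-247164 + 30*49*(-1/7907))*(-1/35848) = (-247164 - 1470/7907)*(-1/35848) = -1954327218/7907*(-1/35848) = 977163609/141725068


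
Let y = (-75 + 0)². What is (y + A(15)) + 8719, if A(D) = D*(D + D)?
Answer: 14794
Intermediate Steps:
A(D) = 2*D² (A(D) = D*(2*D) = 2*D²)
y = 5625 (y = (-75)² = 5625)
(y + A(15)) + 8719 = (5625 + 2*15²) + 8719 = (5625 + 2*225) + 8719 = (5625 + 450) + 8719 = 6075 + 8719 = 14794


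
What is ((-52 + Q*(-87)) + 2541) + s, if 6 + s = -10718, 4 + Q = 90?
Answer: -15717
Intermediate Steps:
Q = 86 (Q = -4 + 90 = 86)
s = -10724 (s = -6 - 10718 = -10724)
((-52 + Q*(-87)) + 2541) + s = ((-52 + 86*(-87)) + 2541) - 10724 = ((-52 - 7482) + 2541) - 10724 = (-7534 + 2541) - 10724 = -4993 - 10724 = -15717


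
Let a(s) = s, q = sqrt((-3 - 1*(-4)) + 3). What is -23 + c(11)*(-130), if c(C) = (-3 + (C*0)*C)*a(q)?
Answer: 757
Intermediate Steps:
q = 2 (q = sqrt((-3 + 4) + 3) = sqrt(1 + 3) = sqrt(4) = 2)
c(C) = -6 (c(C) = (-3 + (C*0)*C)*2 = (-3 + 0*C)*2 = (-3 + 0)*2 = -3*2 = -6)
-23 + c(11)*(-130) = -23 - 6*(-130) = -23 + 780 = 757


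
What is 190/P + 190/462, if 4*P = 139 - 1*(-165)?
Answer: 1345/462 ≈ 2.9113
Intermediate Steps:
P = 76 (P = (139 - 1*(-165))/4 = (139 + 165)/4 = (¼)*304 = 76)
190/P + 190/462 = 190/76 + 190/462 = 190*(1/76) + 190*(1/462) = 5/2 + 95/231 = 1345/462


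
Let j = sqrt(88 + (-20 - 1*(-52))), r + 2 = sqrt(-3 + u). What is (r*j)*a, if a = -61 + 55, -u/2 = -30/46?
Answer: 12*sqrt(30)*(46 - I*sqrt(897))/23 ≈ 131.45 - 85.588*I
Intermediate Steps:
u = 30/23 (u = -(-60)/46 = -2*(-15/23) = 30/23 ≈ 1.3043)
r = -2 + I*sqrt(897)/23 (r = -2 + sqrt(-3 + 30/23) = -2 + sqrt(-39/23) = -2 + I*sqrt(897)/23 ≈ -2.0 + 1.3022*I)
j = 2*sqrt(30) (j = sqrt(88 + (-20 + 52)) = sqrt(88 + 32) = sqrt(120) = 2*sqrt(30) ≈ 10.954)
a = -6
(r*j)*a = ((-2 + I*sqrt(897)/23)*(2*sqrt(30)))*(-6) = (2*sqrt(30)*(-2 + I*sqrt(897)/23))*(-6) = -12*sqrt(30)*(-2 + I*sqrt(897)/23)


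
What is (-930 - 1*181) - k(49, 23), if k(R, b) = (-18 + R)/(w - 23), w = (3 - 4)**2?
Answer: -24411/22 ≈ -1109.6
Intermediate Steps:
w = 1 (w = (-1)**2 = 1)
k(R, b) = 9/11 - R/22 (k(R, b) = (-18 + R)/(1 - 23) = (-18 + R)/(-22) = (-18 + R)*(-1/22) = 9/11 - R/22)
(-930 - 1*181) - k(49, 23) = (-930 - 1*181) - (9/11 - 1/22*49) = (-930 - 181) - (9/11 - 49/22) = -1111 - 1*(-31/22) = -1111 + 31/22 = -24411/22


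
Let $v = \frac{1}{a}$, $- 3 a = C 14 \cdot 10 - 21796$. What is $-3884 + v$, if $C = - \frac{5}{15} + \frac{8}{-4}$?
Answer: $- \frac{257773303}{66368} \approx -3884.0$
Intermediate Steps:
$C = - \frac{7}{3}$ ($C = \left(-5\right) \frac{1}{15} + 8 \left(- \frac{1}{4}\right) = - \frac{1}{3} - 2 = - \frac{7}{3} \approx -2.3333$)
$a = \frac{66368}{9}$ ($a = - \frac{\left(- \frac{7}{3}\right) 14 \cdot 10 - 21796}{3} = - \frac{\left(- \frac{98}{3}\right) 10 - 21796}{3} = - \frac{- \frac{980}{3} - 21796}{3} = \left(- \frac{1}{3}\right) \left(- \frac{66368}{3}\right) = \frac{66368}{9} \approx 7374.2$)
$v = \frac{9}{66368}$ ($v = \frac{1}{\frac{66368}{9}} = \frac{9}{66368} \approx 0.00013561$)
$-3884 + v = -3884 + \frac{9}{66368} = - \frac{257773303}{66368}$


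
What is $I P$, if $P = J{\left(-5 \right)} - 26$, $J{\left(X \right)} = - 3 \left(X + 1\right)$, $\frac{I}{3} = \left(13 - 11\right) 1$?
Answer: $-84$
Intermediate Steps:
$I = 6$ ($I = 3 \left(13 - 11\right) 1 = 3 \cdot 2 \cdot 1 = 3 \cdot 2 = 6$)
$J{\left(X \right)} = -3 - 3 X$ ($J{\left(X \right)} = - 3 \left(1 + X\right) = -3 - 3 X$)
$P = -14$ ($P = \left(-3 - -15\right) - 26 = \left(-3 + 15\right) - 26 = 12 - 26 = -14$)
$I P = 6 \left(-14\right) = -84$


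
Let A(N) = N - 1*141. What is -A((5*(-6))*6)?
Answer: 321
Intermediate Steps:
A(N) = -141 + N (A(N) = N - 141 = -141 + N)
-A((5*(-6))*6) = -(-141 + (5*(-6))*6) = -(-141 - 30*6) = -(-141 - 180) = -1*(-321) = 321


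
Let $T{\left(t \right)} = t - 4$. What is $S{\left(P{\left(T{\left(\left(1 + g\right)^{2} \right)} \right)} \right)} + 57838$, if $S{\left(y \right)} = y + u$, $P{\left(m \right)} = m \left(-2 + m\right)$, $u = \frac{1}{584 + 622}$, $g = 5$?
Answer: $\frac{70910389}{1206} \approx 58798.0$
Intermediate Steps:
$T{\left(t \right)} = -4 + t$
$u = \frac{1}{1206} \approx 0.00082919$
$S{\left(y \right)} = \frac{1}{1206} + y$ ($S{\left(y \right)} = y + \frac{1}{1206} = \frac{1}{1206} + y$)
$S{\left(P{\left(T{\left(\left(1 + g\right)^{2} \right)} \right)} \right)} + 57838 = \left(\frac{1}{1206} + \left(-4 + \left(1 + 5\right)^{2}\right) \left(-2 - \left(4 - \left(1 + 5\right)^{2}\right)\right)\right) + 57838 = \left(\frac{1}{1206} + \left(-4 + 6^{2}\right) \left(-2 - \left(4 - 6^{2}\right)\right)\right) + 57838 = \left(\frac{1}{1206} + \left(-4 + 36\right) \left(-2 + \left(-4 + 36\right)\right)\right) + 57838 = \left(\frac{1}{1206} + 32 \left(-2 + 32\right)\right) + 57838 = \left(\frac{1}{1206} + 32 \cdot 30\right) + 57838 = \left(\frac{1}{1206} + 960\right) + 57838 = \frac{1157761}{1206} + 57838 = \frac{70910389}{1206}$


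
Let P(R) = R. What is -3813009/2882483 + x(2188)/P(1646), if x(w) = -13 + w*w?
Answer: 13793124010059/4744567018 ≈ 2907.1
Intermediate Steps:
x(w) = -13 + w²
-3813009/2882483 + x(2188)/P(1646) = -3813009/2882483 + (-13 + 2188²)/1646 = -3813009*1/2882483 + (-13 + 4787344)*(1/1646) = -3813009/2882483 + 4787331*(1/1646) = -3813009/2882483 + 4787331/1646 = 13793124010059/4744567018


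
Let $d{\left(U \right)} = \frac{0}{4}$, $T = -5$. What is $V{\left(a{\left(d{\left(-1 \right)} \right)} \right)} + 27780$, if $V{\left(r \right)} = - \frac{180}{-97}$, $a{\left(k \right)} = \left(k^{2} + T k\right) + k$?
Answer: $\frac{2694840}{97} \approx 27782.0$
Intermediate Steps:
$d{\left(U \right)} = 0$ ($d{\left(U \right)} = 0 \cdot \frac{1}{4} = 0$)
$a{\left(k \right)} = k^{2} - 4 k$ ($a{\left(k \right)} = \left(k^{2} - 5 k\right) + k = k^{2} - 4 k$)
$V{\left(r \right)} = \frac{180}{97}$ ($V{\left(r \right)} = \left(-180\right) \left(- \frac{1}{97}\right) = \frac{180}{97}$)
$V{\left(a{\left(d{\left(-1 \right)} \right)} \right)} + 27780 = \frac{180}{97} + 27780 = \frac{2694840}{97}$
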